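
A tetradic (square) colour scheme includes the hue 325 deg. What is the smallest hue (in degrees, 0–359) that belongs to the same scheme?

55°

A square tetradic scheme places four hues every 90°.
The full set through 325° is {55°, 145°, 235°, 325°}.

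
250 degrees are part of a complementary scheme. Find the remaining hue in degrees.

The complement sits 180° across the wheel.
The full set through 250° is {70°, 250°}.
Given {250°}, the missing hue is 70°.

70°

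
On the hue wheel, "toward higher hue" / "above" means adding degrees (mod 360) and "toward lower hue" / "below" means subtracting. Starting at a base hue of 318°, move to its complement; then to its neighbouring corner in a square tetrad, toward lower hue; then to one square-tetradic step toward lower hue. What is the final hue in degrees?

+180° (complement): 318 + 180 = 498 → 498 − 360 = 138°
−90° (square ↓): 138 − 90 = 48°
−90° (square ↓): 48 − 90 = -42 → -42 + 360 = 318°

318°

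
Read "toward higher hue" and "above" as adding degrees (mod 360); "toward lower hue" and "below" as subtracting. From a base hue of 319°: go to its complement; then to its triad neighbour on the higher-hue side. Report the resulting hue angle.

259°

319 + 180 = 499 → 499 − 360 = 139°   (complement)
139 + 120 = 259°   (triadic ↑)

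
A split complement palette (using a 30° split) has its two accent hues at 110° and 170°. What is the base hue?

The accents sit 30° either side of the complement, so the complement is their short-arc midpoint on the wheel.
Short-arc midpoint of 110° and 170°: 140°.
Base is 180° from the complement: 140 − 180 = -40 → -40 + 360 = 320°

320°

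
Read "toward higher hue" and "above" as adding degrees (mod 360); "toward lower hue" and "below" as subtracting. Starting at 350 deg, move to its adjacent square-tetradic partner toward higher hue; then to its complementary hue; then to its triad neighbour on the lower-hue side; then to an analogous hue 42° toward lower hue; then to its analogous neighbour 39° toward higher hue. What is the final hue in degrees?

137°

+90° (square ↑): 350 + 90 = 440 → 440 − 360 = 80°
+180° (complement): 80 + 180 = 260°
−120° (triadic ↓): 260 − 120 = 140°
−42° (analog 42° ↓): 140 − 42 = 98°
+39° (analog 39° ↑): 98 + 39 = 137°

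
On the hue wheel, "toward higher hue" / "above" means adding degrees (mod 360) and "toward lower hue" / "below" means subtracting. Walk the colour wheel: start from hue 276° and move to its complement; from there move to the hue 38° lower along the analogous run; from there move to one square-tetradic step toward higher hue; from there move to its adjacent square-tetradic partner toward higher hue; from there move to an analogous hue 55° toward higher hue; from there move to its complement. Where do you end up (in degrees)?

complement +180°: 276 + 180 = 456 → 456 − 360 = 96°
analog 38° ↓ −38°: 96 − 38 = 58°
square ↑ +90°: 58 + 90 = 148°
square ↑ +90°: 148 + 90 = 238°
analog 55° ↑ +55°: 238 + 55 = 293°
complement +180°: 293 + 180 = 473 → 473 − 360 = 113°

113°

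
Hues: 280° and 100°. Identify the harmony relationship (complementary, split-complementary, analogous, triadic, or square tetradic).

complementary

Sort the hues: 100°, 280°.
Successive gaps around the wheel: 180°, 180°.
Two hues 180° apart are complementary.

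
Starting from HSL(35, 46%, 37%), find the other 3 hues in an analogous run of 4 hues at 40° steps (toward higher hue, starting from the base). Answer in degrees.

75°, 115°, 155°

Analogous hues sit every 40° along the wheel.
35 + 40 = 75°
35 + 80 = 115°
35 + 120 = 155°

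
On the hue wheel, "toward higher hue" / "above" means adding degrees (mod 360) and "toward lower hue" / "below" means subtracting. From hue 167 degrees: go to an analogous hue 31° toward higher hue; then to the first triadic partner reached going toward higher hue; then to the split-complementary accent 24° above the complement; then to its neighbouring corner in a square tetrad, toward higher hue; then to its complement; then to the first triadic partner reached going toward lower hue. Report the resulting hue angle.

+31° (analog 31° ↑): 167 + 31 = 198°
+120° (triadic ↑): 198 + 120 = 318°
+204° (split-comp 24° ↑): 318 + 204 = 522 → 522 − 360 = 162°
+90° (square ↑): 162 + 90 = 252°
+180° (complement): 252 + 180 = 432 → 432 − 360 = 72°
−120° (triadic ↓): 72 − 120 = -48 → -48 + 360 = 312°

312°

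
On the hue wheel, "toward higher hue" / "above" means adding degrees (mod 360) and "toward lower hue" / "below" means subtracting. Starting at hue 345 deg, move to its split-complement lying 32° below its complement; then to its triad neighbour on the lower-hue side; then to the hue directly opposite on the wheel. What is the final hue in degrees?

193°

+148° (split-comp 32° ↓): 345 + 148 = 493 → 493 − 360 = 133°
−120° (triadic ↓): 133 − 120 = 13°
+180° (complement): 13 + 180 = 193°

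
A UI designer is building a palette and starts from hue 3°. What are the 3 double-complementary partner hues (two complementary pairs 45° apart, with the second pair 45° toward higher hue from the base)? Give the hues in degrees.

48°, 183°, 228°

A rectangular tetradic uses two complementary pairs 45° apart: offsets 0°, 45°, 180°, 225°.
3 + 45 = 48°
3 + 180 = 183°
3 + 225 = 228°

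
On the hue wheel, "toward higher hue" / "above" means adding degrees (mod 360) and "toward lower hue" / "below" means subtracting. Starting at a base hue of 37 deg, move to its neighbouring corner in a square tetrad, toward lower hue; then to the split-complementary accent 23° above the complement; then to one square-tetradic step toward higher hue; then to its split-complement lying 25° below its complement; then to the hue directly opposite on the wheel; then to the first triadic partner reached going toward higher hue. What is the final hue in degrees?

square ↓ −90°: 37 − 90 = -53 → -53 + 360 = 307°
split-comp 23° ↑ +203°: 307 + 203 = 510 → 510 − 360 = 150°
square ↑ +90°: 150 + 90 = 240°
split-comp 25° ↓ +155°: 240 + 155 = 395 → 395 − 360 = 35°
complement +180°: 35 + 180 = 215°
triadic ↑ +120°: 215 + 120 = 335°

335°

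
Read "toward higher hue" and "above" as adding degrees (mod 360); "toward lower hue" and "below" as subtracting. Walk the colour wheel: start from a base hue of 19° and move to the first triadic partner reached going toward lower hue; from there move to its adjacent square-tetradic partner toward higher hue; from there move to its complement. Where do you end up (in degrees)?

169°

triadic ↓ −120°: 19 − 120 = -101 → -101 + 360 = 259°
square ↑ +90°: 259 + 90 = 349°
complement +180°: 349 + 180 = 529 → 529 − 360 = 169°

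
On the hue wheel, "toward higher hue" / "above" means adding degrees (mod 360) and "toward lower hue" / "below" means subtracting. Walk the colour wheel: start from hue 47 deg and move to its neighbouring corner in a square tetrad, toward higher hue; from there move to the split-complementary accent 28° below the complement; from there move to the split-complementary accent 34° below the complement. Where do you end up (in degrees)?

square ↑ +90°: 47 + 90 = 137°
split-comp 28° ↓ +152°: 137 + 152 = 289°
split-comp 34° ↓ +146°: 289 + 146 = 435 → 435 − 360 = 75°

75°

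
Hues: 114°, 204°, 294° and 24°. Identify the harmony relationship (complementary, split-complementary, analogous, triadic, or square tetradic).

Sort the hues: 24°, 114°, 204°, 294°.
Successive gaps around the wheel: 90°, 90°, 90°, 90°.
Four hues every 90° form a square tetradic scheme.

square tetradic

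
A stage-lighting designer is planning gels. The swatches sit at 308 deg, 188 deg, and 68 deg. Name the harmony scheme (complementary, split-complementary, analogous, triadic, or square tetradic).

triadic

Sort the hues: 68°, 188°, 308°.
Successive gaps around the wheel: 120°, 120°, 120°.
Three hues equally spaced 120° apart form a triad.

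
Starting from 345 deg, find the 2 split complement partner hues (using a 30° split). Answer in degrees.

Split-complementary hues sit 30° either side of the complement.
Complement of 345 deg: 345 + 180 = 525 → 525 − 360 = 165°
165 − 30 = 135°
165 + 30 = 195°

135° and 195°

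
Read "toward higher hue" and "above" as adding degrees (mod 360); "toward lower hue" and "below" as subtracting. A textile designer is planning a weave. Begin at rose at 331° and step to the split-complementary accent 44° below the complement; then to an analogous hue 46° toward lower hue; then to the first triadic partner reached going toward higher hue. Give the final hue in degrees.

split-comp 44° ↓ +136°: 331 + 136 = 467 → 467 − 360 = 107°
analog 46° ↓ −46°: 107 − 46 = 61°
triadic ↑ +120°: 61 + 120 = 181°

181°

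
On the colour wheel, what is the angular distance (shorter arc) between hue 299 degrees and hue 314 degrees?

|299 − 314| = 15.
15 ≤ 180, so the shorter arc is 15°.

15°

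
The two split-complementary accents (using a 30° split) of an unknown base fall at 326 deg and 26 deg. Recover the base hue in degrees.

The accents sit 30° either side of the complement, so the complement is their short-arc midpoint on the wheel.
Short-arc midpoint of 326° and 26°: 356°.
Base is 180° from the complement: 356 − 180 = 176°

176°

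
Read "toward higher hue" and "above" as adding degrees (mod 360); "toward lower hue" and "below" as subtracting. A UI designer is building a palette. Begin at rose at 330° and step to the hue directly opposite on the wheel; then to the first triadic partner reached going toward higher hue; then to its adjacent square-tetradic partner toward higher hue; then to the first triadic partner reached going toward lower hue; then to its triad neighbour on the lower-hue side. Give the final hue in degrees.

120°

330 + 180 = 510 → 510 − 360 = 150°   (complement)
150 + 120 = 270°   (triadic ↑)
270 + 90 = 360 → 360 − 360 = 0°   (square ↑)
0 − 120 = -120 → -120 + 360 = 240°   (triadic ↓)
240 − 120 = 120°   (triadic ↓)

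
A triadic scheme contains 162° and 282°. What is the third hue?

A triad spaces three hues 120° apart.
The full set is {42°, 162°, 282°}.

42°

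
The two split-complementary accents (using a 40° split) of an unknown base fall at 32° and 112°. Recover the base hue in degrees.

252°

The accents sit 40° either side of the complement, so the complement is their short-arc midpoint on the wheel.
Short-arc midpoint of 32° and 112°: 72°.
Base is 180° from the complement: 72 − 180 = -108 → -108 + 360 = 252°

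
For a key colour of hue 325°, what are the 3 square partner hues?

A square tetradic scheme places four hues every 90°.
325 + 90 = 415 → 415 − 360 = 55°
325 + 180 = 505 → 505 − 360 = 145°
325 + 270 = 595 → 595 − 360 = 235°

55°, 145° and 235°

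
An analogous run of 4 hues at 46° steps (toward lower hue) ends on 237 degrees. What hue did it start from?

15°

3 steps of 46° (toward lower hue) give a net shift of −138°.
Start = end − shift: 237 + 138 = 375 → 375 − 360 = 15°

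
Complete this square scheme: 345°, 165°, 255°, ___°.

75°

A square tetradic scheme places four hues every 90°.
The full set through 165° is {75°, 165°, 255°, 345°}.
Given {165°, 255°, 345°}, the missing hue is 75°.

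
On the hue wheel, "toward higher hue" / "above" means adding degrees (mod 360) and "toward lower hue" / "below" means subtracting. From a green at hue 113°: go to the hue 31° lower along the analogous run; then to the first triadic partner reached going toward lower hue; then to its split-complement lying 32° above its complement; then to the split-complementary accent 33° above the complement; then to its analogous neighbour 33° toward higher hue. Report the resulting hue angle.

113 − 31 = 82°   (analog 31° ↓)
82 − 120 = -38 → -38 + 360 = 322°   (triadic ↓)
322 + 212 = 534 → 534 − 360 = 174°   (split-comp 32° ↑)
174 + 213 = 387 → 387 − 360 = 27°   (split-comp 33° ↑)
27 + 33 = 60°   (analog 33° ↑)

60°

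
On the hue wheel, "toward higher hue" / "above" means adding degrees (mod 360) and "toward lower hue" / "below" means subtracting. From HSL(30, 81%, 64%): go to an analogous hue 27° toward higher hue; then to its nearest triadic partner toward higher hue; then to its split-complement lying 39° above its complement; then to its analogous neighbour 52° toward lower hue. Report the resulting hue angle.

344°

+27° (analog 27° ↑): 30 + 27 = 57°
+120° (triadic ↑): 57 + 120 = 177°
+219° (split-comp 39° ↑): 177 + 219 = 396 → 396 − 360 = 36°
−52° (analog 52° ↓): 36 − 52 = -16 → -16 + 360 = 344°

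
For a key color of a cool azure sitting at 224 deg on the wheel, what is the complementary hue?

The complement sits 180° across the wheel.
224 + 180 = 404 → 404 − 360 = 44°

44°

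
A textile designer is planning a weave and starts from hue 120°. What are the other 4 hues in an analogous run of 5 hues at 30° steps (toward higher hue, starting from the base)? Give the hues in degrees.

150°, 180°, 210°, and 240°

Analogous hues sit every 30° along the wheel.
120 + 30 = 150°
120 + 60 = 180°
120 + 90 = 210°
120 + 120 = 240°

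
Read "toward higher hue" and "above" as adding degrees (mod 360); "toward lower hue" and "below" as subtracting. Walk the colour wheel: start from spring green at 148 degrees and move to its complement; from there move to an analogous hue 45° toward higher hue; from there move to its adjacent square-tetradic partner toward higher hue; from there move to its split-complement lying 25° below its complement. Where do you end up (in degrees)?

258°

148 + 180 = 328°   (complement)
328 + 45 = 373 → 373 − 360 = 13°   (analog 45° ↑)
13 + 90 = 103°   (square ↑)
103 + 155 = 258°   (split-comp 25° ↓)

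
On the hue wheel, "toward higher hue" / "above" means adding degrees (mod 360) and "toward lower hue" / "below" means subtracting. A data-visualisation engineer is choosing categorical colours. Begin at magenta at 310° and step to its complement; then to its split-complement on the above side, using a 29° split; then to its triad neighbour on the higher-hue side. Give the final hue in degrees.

99°

complement +180°: 310 + 180 = 490 → 490 − 360 = 130°
split-comp 29° ↑ +209°: 130 + 209 = 339°
triadic ↑ +120°: 339 + 120 = 459 → 459 − 360 = 99°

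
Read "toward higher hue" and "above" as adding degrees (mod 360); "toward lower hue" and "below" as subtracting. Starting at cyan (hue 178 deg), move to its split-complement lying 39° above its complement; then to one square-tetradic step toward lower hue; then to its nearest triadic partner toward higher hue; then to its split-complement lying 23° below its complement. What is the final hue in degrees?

178 + 219 = 397 → 397 − 360 = 37°   (split-comp 39° ↑)
37 − 90 = -53 → -53 + 360 = 307°   (square ↓)
307 + 120 = 427 → 427 − 360 = 67°   (triadic ↑)
67 + 157 = 224°   (split-comp 23° ↓)

224°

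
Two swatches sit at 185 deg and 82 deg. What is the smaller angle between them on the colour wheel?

|185 − 82| = 103.
103 ≤ 180, so the shorter arc is 103°.

103°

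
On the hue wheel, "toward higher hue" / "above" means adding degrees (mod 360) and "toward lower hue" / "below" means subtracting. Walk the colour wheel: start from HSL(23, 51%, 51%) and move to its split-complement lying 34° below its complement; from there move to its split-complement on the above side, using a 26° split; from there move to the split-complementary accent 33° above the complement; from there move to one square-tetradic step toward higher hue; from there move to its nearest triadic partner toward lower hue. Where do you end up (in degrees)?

198°

split-comp 34° ↓ +146°: 23 + 146 = 169°
split-comp 26° ↑ +206°: 169 + 206 = 375 → 375 − 360 = 15°
split-comp 33° ↑ +213°: 15 + 213 = 228°
square ↑ +90°: 228 + 90 = 318°
triadic ↓ −120°: 318 − 120 = 198°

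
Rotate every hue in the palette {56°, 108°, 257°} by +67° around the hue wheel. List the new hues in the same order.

56 + 67 = 123°
108 + 67 = 175°
257 + 67 = 324°

123°, 175°, 324°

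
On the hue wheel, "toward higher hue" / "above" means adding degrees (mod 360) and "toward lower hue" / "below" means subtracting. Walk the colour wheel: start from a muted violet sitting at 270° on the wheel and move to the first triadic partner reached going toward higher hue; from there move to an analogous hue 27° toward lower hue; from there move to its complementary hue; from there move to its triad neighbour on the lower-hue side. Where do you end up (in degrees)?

270 + 120 = 390 → 390 − 360 = 30°   (triadic ↑)
30 − 27 = 3°   (analog 27° ↓)
3 + 180 = 183°   (complement)
183 − 120 = 63°   (triadic ↓)

63°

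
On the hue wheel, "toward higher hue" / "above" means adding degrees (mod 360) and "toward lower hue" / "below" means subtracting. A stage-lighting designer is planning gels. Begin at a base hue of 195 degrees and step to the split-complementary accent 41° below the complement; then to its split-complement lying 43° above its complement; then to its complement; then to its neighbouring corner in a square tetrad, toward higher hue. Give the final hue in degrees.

split-comp 41° ↓ +139°: 195 + 139 = 334°
split-comp 43° ↑ +223°: 334 + 223 = 557 → 557 − 360 = 197°
complement +180°: 197 + 180 = 377 → 377 − 360 = 17°
square ↑ +90°: 17 + 90 = 107°

107°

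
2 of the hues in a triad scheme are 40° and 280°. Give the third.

160°

A triad places three hues 120° apart.
The full set through 40° is {40°, 160°, 280°}.
Given {40°, 280°}, the missing hue is 160°.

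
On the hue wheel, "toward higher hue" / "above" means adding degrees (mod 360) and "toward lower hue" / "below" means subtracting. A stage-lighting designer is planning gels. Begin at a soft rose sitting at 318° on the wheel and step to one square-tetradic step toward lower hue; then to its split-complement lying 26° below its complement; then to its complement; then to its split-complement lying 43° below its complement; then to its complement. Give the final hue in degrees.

159°

square ↓ −90°: 318 − 90 = 228°
split-comp 26° ↓ +154°: 228 + 154 = 382 → 382 − 360 = 22°
complement +180°: 22 + 180 = 202°
split-comp 43° ↓ +137°: 202 + 137 = 339°
complement +180°: 339 + 180 = 519 → 519 − 360 = 159°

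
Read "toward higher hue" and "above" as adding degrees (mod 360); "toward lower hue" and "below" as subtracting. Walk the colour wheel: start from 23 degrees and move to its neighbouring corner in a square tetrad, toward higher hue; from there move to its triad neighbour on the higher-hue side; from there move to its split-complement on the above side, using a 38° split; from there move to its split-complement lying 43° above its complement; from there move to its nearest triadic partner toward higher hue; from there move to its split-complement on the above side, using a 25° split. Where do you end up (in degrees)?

23 + 90 = 113°   (square ↑)
113 + 120 = 233°   (triadic ↑)
233 + 218 = 451 → 451 − 360 = 91°   (split-comp 38° ↑)
91 + 223 = 314°   (split-comp 43° ↑)
314 + 120 = 434 → 434 − 360 = 74°   (triadic ↑)
74 + 205 = 279°   (split-comp 25° ↑)

279°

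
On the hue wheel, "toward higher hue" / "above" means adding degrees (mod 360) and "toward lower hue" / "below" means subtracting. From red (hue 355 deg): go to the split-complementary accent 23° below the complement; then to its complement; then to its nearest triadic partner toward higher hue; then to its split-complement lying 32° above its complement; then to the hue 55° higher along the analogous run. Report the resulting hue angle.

355 + 157 = 512 → 512 − 360 = 152°   (split-comp 23° ↓)
152 + 180 = 332°   (complement)
332 + 120 = 452 → 452 − 360 = 92°   (triadic ↑)
92 + 212 = 304°   (split-comp 32° ↑)
304 + 55 = 359°   (analog 55° ↑)

359°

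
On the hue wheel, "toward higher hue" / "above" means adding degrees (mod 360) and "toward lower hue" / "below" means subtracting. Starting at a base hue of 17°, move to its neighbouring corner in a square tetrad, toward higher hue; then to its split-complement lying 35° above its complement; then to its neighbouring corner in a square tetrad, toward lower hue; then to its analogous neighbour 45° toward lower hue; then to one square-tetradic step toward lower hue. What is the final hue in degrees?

+90° (square ↑): 17 + 90 = 107°
+215° (split-comp 35° ↑): 107 + 215 = 322°
−90° (square ↓): 322 − 90 = 232°
−45° (analog 45° ↓): 232 − 45 = 187°
−90° (square ↓): 187 − 90 = 97°

97°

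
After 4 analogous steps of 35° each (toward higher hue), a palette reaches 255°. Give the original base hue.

4 steps of 35° (toward higher hue) give a net shift of +140°.
Start = end − shift: 255 − 140 = 115°

115°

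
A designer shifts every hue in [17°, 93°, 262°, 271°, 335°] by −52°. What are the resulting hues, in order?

17 − 52 = -35 → -35 + 360 = 325°
93 − 52 = 41°
262 − 52 = 210°
271 − 52 = 219°
335 − 52 = 283°

325°, 41°, 210°, 219°, 283°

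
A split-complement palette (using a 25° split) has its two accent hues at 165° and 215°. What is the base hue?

The accents sit 25° either side of the complement, so the complement is their short-arc midpoint on the wheel.
Short-arc midpoint of 165° and 215°: 190°.
Base is 180° from the complement: 190 − 180 = 10°

10°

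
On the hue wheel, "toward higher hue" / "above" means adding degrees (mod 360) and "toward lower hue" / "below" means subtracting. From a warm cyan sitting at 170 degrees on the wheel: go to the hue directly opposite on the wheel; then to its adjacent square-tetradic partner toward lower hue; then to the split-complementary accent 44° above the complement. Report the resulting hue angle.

complement +180°: 170 + 180 = 350°
square ↓ −90°: 350 − 90 = 260°
split-comp 44° ↑ +224°: 260 + 224 = 484 → 484 − 360 = 124°

124°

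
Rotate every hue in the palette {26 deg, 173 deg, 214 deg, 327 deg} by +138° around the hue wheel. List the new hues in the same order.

164°, 311°, 352°, 105°

26 + 138 = 164°
173 + 138 = 311°
214 + 138 = 352°
327 + 138 = 465 → 465 − 360 = 105°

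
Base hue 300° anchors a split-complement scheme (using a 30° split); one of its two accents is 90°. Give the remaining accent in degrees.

Split-complementary hues sit 30° either side of the complement.
Complement of the base 300°: 300 + 180 = 480 → 480 − 360 = 120°
The given accent 90° is 30° one side of 120°; the other accent sits 30° the other side: 120 + 30 = 150°

150°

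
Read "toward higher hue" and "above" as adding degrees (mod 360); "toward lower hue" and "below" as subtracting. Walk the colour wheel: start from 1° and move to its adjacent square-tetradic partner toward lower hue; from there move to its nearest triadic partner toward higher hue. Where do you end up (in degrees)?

31°

−90° (square ↓): 1 − 90 = -89 → -89 + 360 = 271°
+120° (triadic ↑): 271 + 120 = 391 → 391 − 360 = 31°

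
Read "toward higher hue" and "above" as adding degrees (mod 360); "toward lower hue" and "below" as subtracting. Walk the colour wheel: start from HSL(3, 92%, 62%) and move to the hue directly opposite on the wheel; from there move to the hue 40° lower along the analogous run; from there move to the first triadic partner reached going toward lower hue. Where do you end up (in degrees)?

23°

complement +180°: 3 + 180 = 183°
analog 40° ↓ −40°: 183 − 40 = 143°
triadic ↓ −120°: 143 − 120 = 23°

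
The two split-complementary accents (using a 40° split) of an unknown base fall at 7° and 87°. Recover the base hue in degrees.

227°

The accents sit 40° either side of the complement, so the complement is their short-arc midpoint on the wheel.
Short-arc midpoint of 7° and 87°: 47°.
Base is 180° from the complement: 47 − 180 = -133 → -133 + 360 = 227°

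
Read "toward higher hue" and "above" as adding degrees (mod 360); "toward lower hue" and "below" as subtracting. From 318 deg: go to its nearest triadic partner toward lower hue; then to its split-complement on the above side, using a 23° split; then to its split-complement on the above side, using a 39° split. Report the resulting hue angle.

260°

318 − 120 = 198°   (triadic ↓)
198 + 203 = 401 → 401 − 360 = 41°   (split-comp 23° ↑)
41 + 219 = 260°   (split-comp 39° ↑)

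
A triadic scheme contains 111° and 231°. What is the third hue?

A triad spaces three hues 120° apart.
The full set is {111°, 231°, 351°}.

351°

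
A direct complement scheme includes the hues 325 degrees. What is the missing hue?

145°

The complement sits 180° across the wheel.
The full set through 325° is {145°, 325°}.
Given {325°}, the missing hue is 145°.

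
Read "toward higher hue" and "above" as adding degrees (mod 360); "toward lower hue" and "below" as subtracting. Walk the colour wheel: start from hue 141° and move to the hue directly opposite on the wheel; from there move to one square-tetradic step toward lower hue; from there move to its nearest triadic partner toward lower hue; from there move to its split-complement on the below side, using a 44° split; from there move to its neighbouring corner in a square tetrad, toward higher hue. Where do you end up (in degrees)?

337°

+180° (complement): 141 + 180 = 321°
−90° (square ↓): 321 − 90 = 231°
−120° (triadic ↓): 231 − 120 = 111°
+136° (split-comp 44° ↓): 111 + 136 = 247°
+90° (square ↑): 247 + 90 = 337°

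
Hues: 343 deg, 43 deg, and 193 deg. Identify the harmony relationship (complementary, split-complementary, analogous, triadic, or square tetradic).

split-complementary

Sort the hues: 43°, 193°, 343°.
Successive gaps around the wheel: 150°, 150°, 60°.
Two 150° gaps and one 60° gap — a base hue opposite a pair of accents 30° either side of its complement — is the split-complementary pattern.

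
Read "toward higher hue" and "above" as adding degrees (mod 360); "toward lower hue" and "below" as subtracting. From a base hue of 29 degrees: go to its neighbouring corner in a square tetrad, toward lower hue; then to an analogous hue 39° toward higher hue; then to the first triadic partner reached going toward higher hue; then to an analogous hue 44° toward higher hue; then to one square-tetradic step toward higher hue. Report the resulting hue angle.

square ↓ −90°: 29 − 90 = -61 → -61 + 360 = 299°
analog 39° ↑ +39°: 299 + 39 = 338°
triadic ↑ +120°: 338 + 120 = 458 → 458 − 360 = 98°
analog 44° ↑ +44°: 98 + 44 = 142°
square ↑ +90°: 142 + 90 = 232°

232°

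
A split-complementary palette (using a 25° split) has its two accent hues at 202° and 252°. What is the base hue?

The accents sit 25° either side of the complement, so the complement is their short-arc midpoint on the wheel.
Short-arc midpoint of 202° and 252°: 227°.
Base is 180° from the complement: 227 − 180 = 47°

47°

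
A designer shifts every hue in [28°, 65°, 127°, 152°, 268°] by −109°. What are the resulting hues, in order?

28 − 109 = -81 → -81 + 360 = 279°
65 − 109 = -44 → -44 + 360 = 316°
127 − 109 = 18°
152 − 109 = 43°
268 − 109 = 159°

279°, 316°, 18°, 43°, 159°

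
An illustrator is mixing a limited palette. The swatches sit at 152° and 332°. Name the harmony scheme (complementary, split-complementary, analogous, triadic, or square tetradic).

Sort the hues: 152°, 332°.
Successive gaps around the wheel: 180°, 180°.
Two hues 180° apart are complementary.

complementary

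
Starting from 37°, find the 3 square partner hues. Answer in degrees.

A square tetradic scheme places four hues every 90°.
37 + 90 = 127°
37 + 180 = 217°
37 + 270 = 307°

127°, 217°, 307°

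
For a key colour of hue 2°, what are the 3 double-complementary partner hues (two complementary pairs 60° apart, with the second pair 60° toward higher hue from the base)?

2 + 60 = 62°
2 + 180 = 182°
2 + 240 = 242°

62°, 182°, 242°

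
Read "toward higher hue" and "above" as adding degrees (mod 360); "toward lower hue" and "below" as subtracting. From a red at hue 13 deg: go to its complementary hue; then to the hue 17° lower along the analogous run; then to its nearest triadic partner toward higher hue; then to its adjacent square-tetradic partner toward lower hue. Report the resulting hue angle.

complement +180°: 13 + 180 = 193°
analog 17° ↓ −17°: 193 − 17 = 176°
triadic ↑ +120°: 176 + 120 = 296°
square ↓ −90°: 296 − 90 = 206°

206°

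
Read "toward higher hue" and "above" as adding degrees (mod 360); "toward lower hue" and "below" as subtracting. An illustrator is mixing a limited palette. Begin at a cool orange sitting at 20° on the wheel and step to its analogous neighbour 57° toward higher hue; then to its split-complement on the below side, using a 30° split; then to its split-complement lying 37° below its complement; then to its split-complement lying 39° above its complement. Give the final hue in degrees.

229°

analog 57° ↑ +57°: 20 + 57 = 77°
split-comp 30° ↓ +150°: 77 + 150 = 227°
split-comp 37° ↓ +143°: 227 + 143 = 370 → 370 − 360 = 10°
split-comp 39° ↑ +219°: 10 + 219 = 229°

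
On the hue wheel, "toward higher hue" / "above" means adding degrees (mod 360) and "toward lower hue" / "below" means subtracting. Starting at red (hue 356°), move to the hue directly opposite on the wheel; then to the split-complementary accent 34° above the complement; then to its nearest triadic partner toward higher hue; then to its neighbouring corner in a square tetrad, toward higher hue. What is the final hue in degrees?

240°

complement +180°: 356 + 180 = 536 → 536 − 360 = 176°
split-comp 34° ↑ +214°: 176 + 214 = 390 → 390 − 360 = 30°
triadic ↑ +120°: 30 + 120 = 150°
square ↑ +90°: 150 + 90 = 240°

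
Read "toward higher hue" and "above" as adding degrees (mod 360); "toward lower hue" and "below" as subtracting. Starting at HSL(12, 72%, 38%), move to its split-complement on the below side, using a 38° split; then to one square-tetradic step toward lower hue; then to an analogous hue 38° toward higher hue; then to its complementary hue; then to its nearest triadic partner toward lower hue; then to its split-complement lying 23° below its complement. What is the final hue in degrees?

319°

+142° (split-comp 38° ↓): 12 + 142 = 154°
−90° (square ↓): 154 − 90 = 64°
+38° (analog 38° ↑): 64 + 38 = 102°
+180° (complement): 102 + 180 = 282°
−120° (triadic ↓): 282 − 120 = 162°
+157° (split-comp 23° ↓): 162 + 157 = 319°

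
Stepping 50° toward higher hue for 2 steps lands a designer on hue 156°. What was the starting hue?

2 steps of 50° (toward higher hue) give a net shift of +100°.
Start = end − shift: 156 − 100 = 56°

56°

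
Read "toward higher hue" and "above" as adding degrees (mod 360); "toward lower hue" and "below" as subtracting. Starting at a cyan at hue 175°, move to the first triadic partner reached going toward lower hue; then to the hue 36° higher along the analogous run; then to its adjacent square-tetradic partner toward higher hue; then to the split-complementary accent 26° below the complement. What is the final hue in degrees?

triadic ↓ −120°: 175 − 120 = 55°
analog 36° ↑ +36°: 55 + 36 = 91°
square ↑ +90°: 91 + 90 = 181°
split-comp 26° ↓ +154°: 181 + 154 = 335°

335°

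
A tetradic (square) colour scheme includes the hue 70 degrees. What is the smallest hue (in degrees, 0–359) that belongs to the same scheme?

A square tetradic scheme places four hues every 90°.
The full set through 70° is {70°, 160°, 250°, 340°}.

70°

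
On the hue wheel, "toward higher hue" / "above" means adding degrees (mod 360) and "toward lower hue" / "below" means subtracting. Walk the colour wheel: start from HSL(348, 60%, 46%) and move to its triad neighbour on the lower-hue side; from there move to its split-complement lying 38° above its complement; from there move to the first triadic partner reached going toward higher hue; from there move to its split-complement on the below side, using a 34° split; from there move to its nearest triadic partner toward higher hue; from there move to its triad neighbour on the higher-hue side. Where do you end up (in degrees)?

232°

triadic ↓ −120°: 348 − 120 = 228°
split-comp 38° ↑ +218°: 228 + 218 = 446 → 446 − 360 = 86°
triadic ↑ +120°: 86 + 120 = 206°
split-comp 34° ↓ +146°: 206 + 146 = 352°
triadic ↑ +120°: 352 + 120 = 472 → 472 − 360 = 112°
triadic ↑ +120°: 112 + 120 = 232°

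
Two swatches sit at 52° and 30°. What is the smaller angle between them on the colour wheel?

22°

|52 − 30| = 22.
22 ≤ 180, so the shorter arc is 22°.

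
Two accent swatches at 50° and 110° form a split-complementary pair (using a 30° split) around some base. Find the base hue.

260°

The accents sit 30° either side of the complement, so the complement is their short-arc midpoint on the wheel.
Short-arc midpoint of 50° and 110°: 80°.
Base is 180° from the complement: 80 − 180 = -100 → -100 + 360 = 260°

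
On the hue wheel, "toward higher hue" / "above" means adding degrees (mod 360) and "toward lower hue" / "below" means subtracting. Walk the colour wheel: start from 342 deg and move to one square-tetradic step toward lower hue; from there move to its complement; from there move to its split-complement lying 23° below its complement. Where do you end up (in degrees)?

342 − 90 = 252°   (square ↓)
252 + 180 = 432 → 432 − 360 = 72°   (complement)
72 + 157 = 229°   (split-comp 23° ↓)

229°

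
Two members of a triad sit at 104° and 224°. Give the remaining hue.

A triad spaces three hues 120° apart.
The full set is {104°, 224°, 344°}.

344°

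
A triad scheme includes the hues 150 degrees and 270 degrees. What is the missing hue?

A triad places three hues 120° apart.
The full set through 150° is {30°, 150°, 270°}.
Given {150°, 270°}, the missing hue is 30°.

30°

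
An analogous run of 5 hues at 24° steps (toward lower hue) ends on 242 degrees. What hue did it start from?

338°

4 steps of 24° (toward lower hue) give a net shift of −96°.
Start = end − shift: 242 + 96 = 338°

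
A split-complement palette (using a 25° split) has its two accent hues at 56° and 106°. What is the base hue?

261°

The accents sit 25° either side of the complement, so the complement is their short-arc midpoint on the wheel.
Short-arc midpoint of 56° and 106°: 81°.
Base is 180° from the complement: 81 − 180 = -99 → -99 + 360 = 261°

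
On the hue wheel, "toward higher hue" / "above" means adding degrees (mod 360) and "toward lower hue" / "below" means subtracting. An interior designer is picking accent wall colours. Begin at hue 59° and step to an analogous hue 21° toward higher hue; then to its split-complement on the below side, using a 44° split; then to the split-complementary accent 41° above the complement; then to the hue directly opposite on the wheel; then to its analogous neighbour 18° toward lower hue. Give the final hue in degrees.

+21° (analog 21° ↑): 59 + 21 = 80°
+136° (split-comp 44° ↓): 80 + 136 = 216°
+221° (split-comp 41° ↑): 216 + 221 = 437 → 437 − 360 = 77°
+180° (complement): 77 + 180 = 257°
−18° (analog 18° ↓): 257 − 18 = 239°

239°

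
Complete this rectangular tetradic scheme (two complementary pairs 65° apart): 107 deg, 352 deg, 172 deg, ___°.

A rectangular tetradic uses two complementary pairs 65° apart: offsets 0°, 65°, 180°, 245°.
Among {107°, 172°, 352°}, 352° and 172° are a 180° pair.
The remaining hue 107° needs its own complement: 107 + 180 = 287°

287°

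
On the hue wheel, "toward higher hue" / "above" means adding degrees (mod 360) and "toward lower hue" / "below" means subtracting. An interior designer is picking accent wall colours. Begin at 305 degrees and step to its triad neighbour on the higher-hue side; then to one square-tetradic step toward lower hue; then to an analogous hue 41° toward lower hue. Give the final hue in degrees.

+120° (triadic ↑): 305 + 120 = 425 → 425 − 360 = 65°
−90° (square ↓): 65 − 90 = -25 → -25 + 360 = 335°
−41° (analog 41° ↓): 335 − 41 = 294°

294°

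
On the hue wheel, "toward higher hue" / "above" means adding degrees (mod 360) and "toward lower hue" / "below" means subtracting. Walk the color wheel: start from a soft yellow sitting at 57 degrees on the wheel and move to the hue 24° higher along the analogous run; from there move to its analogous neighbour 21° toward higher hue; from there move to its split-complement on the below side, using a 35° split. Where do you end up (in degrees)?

247°

analog 24° ↑ +24°: 57 + 24 = 81°
analog 21° ↑ +21°: 81 + 21 = 102°
split-comp 35° ↓ +145°: 102 + 145 = 247°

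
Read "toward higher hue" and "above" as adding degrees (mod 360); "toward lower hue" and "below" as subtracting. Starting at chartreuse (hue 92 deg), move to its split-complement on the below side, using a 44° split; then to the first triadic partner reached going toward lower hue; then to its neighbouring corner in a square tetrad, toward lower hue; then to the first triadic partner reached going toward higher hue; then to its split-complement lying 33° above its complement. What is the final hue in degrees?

351°

+136° (split-comp 44° ↓): 92 + 136 = 228°
−120° (triadic ↓): 228 − 120 = 108°
−90° (square ↓): 108 − 90 = 18°
+120° (triadic ↑): 18 + 120 = 138°
+213° (split-comp 33° ↑): 138 + 213 = 351°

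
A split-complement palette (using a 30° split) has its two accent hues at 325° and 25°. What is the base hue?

175°

The accents sit 30° either side of the complement, so the complement is their short-arc midpoint on the wheel.
Short-arc midpoint of 325° and 25°: 355°.
Base is 180° from the complement: 355 − 180 = 175°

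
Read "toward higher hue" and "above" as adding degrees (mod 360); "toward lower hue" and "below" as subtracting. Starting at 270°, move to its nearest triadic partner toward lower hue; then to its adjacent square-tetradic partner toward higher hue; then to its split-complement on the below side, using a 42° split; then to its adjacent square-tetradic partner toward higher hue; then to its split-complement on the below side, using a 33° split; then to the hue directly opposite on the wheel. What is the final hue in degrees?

triadic ↓ −120°: 270 − 120 = 150°
square ↑ +90°: 150 + 90 = 240°
split-comp 42° ↓ +138°: 240 + 138 = 378 → 378 − 360 = 18°
square ↑ +90°: 18 + 90 = 108°
split-comp 33° ↓ +147°: 108 + 147 = 255°
complement +180°: 255 + 180 = 435 → 435 − 360 = 75°

75°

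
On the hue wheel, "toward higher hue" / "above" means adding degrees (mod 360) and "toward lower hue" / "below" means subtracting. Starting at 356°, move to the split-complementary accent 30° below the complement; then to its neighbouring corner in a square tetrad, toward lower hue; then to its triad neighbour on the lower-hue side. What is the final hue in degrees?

split-comp 30° ↓ +150°: 356 + 150 = 506 → 506 − 360 = 146°
square ↓ −90°: 146 − 90 = 56°
triadic ↓ −120°: 56 − 120 = -64 → -64 + 360 = 296°

296°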